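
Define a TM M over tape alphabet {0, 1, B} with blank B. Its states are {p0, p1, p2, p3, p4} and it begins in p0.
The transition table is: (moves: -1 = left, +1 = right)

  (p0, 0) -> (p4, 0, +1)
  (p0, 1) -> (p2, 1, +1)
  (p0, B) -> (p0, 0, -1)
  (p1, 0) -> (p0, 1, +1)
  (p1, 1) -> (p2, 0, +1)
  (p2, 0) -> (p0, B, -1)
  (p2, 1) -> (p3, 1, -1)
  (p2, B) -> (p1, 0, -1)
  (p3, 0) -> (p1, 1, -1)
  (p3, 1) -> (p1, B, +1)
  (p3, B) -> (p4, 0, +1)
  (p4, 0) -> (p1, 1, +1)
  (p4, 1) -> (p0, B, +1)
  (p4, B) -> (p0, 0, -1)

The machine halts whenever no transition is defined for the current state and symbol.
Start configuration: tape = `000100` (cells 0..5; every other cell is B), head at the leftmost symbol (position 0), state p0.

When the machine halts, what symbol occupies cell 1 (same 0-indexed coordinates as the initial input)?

p0 | [0]00100BB   read 0 → write 0, move +1, go to p4
p4 | 0[0]0100BB   read 0 → write 1, move +1, go to p1
p1 | 01[0]100BB   read 0 → write 1, move +1, go to p0
p0 | 011[1]00BB   read 1 → write 1, move +1, go to p2
p2 | 0111[0]0BB   read 0 → write B, move -1, go to p0
p0 | 011[1]B0BB   read 1 → write 1, move +1, go to p2
p2 | 0111[B]0BB   read B → write 0, move -1, go to p1
p1 | 011[1]00BB   read 1 → write 0, move +1, go to p2
p2 | 0110[0]0BB   read 0 → write B, move -1, go to p0
p0 | 011[0]B0BB   read 0 → write 0, move +1, go to p4
p4 | 0110[B]0BB   read B → write 0, move -1, go to p0
p0 | 011[0]00BB   read 0 → write 0, move +1, go to p4
p4 | 0110[0]0BB   read 0 → write 1, move +1, go to p1
p1 | 01101[0]BB   read 0 → write 1, move +1, go to p0
p0 | 011011[B]B   read B → write 0, move -1, go to p0
p0 | 01101[1]0B   read 1 → write 1, move +1, go to p2
p2 | 011011[0]B   read 0 → write B, move -1, go to p0
p0 | 01101[1]BB   read 1 → write 1, move +1, go to p2
p2 | 011011[B]B   read B → write 0, move -1, go to p1
p1 | 01101[1]0B   read 1 → write 0, move +1, go to p2
p2 | 011010[0]B   read 0 → write B, move -1, go to p0
p0 | 01101[0]BB   read 0 → write 0, move +1, go to p4
p4 | 011010[B]B   read B → write 0, move -1, go to p0
p0 | 01101[0]0B   read 0 → write 0, move +1, go to p4
p4 | 011010[0]B   read 0 → write 1, move +1, go to p1
p1 | 0110101[B]
Cell 1 holds 1 when M halts.

1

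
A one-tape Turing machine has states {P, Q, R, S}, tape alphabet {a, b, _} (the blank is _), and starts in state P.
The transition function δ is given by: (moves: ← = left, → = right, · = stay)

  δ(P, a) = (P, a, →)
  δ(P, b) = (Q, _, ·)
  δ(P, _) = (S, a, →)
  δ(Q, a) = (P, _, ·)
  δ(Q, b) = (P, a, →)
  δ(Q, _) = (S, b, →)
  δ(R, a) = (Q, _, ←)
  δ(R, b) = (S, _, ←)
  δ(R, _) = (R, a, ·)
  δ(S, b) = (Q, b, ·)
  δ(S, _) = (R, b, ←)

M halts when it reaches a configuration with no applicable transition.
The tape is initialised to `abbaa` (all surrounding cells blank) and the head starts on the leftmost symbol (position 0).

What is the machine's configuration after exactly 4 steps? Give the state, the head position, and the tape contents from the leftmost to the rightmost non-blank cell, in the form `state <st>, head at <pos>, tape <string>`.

P | [a]bbaa   read a → write a, move →, go to P
P | a[b]baa   read b → write _, move ·, go to Q
Q | a[_]baa   read _ → write b, move →, go to S
S | ab[b]aa   read b → write b, move ·, go to Q
Q | ab[b]aa
After 4 steps: state Q, head at 2, tape abbaa.

state Q, head at 2, tape abbaa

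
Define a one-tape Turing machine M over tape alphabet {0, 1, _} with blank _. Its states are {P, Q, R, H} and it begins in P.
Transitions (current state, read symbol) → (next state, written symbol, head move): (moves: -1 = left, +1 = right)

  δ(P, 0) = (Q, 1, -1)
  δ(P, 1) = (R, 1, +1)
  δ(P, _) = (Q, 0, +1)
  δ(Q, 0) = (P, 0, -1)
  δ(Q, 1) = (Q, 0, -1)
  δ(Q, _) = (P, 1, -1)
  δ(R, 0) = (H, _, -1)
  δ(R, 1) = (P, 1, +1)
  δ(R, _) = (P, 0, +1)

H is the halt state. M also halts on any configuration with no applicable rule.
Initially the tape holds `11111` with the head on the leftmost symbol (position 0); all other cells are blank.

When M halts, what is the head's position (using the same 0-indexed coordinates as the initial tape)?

state=P head=0 tape=[1]1111___   (P,1)→(R,1,+1)
state=R head=1 tape=1[1]111___   (R,1)→(P,1,+1)
state=P head=2 tape=11[1]11___   (P,1)→(R,1,+1)
state=R head=3 tape=111[1]1___   (R,1)→(P,1,+1)
state=P head=4 tape=1111[1]___   (P,1)→(R,1,+1)
state=R head=5 tape=11111[_]__   (R,_)→(P,0,+1)
state=P head=6 tape=111110[_]_   (P,_)→(Q,0,+1)
state=Q head=7 tape=1111100[_]   (Q,_)→(P,1,-1)
state=P head=6 tape=111110[0]1   (P,0)→(Q,1,-1)
state=Q head=5 tape=11111[0]11   (Q,0)→(P,0,-1)
state=P head=4 tape=1111[1]011   (P,1)→(R,1,+1)
state=R head=5 tape=11111[0]11   (R,0)→(H,_,-1)
state=H head=4 tape=1111[1]_11
At halt the head is at cell 4.

4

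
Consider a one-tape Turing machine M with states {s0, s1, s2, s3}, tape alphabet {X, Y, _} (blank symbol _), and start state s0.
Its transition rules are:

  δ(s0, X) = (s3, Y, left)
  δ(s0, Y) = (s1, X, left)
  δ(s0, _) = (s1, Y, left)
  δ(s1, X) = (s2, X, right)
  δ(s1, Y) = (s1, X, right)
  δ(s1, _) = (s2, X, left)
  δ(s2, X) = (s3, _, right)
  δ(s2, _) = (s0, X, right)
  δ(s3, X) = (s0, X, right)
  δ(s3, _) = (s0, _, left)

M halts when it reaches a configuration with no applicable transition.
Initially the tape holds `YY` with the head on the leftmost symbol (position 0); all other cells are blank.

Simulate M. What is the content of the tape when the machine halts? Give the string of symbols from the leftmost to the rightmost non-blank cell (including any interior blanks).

X_XY

s0 | __[Y]Y_   read Y → write X, move left, go to s1
s1 | _[_]XY_   read _ → write X, move left, go to s2
s2 | [_]XXY_   read _ → write X, move right, go to s0
s0 | X[X]XY_   read X → write Y, move left, go to s3
s3 | [X]YXY_   read X → write X, move right, go to s0
s0 | X[Y]XY_   read Y → write X, move left, go to s1
s1 | [X]XXY_   read X → write X, move right, go to s2
s2 | X[X]XY_   read X → write _, move right, go to s3
s3 | X_[X]Y_   read X → write X, move right, go to s0
s0 | X_X[Y]_   read Y → write X, move left, go to s1
s1 | X_[X]X_   read X → write X, move right, go to s2
s2 | X_X[X]_   read X → write _, move right, go to s3
s3 | X_X_[_]   read _ → write _, move left, go to s0
s0 | X_X[_]_   read _ → write Y, move left, go to s1
s1 | X_[X]Y_   read X → write X, move right, go to s2
s2 | X_X[Y]_
The non-blank tape span at halt is X_XY.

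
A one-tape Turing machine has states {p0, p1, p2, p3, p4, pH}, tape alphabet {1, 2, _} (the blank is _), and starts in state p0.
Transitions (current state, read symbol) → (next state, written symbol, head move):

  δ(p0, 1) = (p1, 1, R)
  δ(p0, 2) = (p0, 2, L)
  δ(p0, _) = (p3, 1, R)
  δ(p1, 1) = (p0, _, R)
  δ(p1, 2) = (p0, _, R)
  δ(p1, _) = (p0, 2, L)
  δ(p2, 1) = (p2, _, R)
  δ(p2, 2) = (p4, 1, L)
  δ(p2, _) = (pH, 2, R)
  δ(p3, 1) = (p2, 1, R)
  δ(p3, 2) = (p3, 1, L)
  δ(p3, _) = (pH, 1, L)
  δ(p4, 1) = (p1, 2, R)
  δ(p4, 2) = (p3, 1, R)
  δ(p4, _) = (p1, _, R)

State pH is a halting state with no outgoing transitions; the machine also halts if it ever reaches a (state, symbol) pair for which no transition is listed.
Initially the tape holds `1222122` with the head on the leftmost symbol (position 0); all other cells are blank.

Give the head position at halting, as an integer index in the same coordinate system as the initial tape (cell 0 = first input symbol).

p0 | [1]222122__   read 1 → write 1, move R, go to p1
p1 | 1[2]22122__   read 2 → write _, move R, go to p0
p0 | 1_[2]2122__   read 2 → write 2, move L, go to p0
p0 | 1[_]22122__   read _ → write 1, move R, go to p3
p3 | 11[2]2122__   read 2 → write 1, move L, go to p3
p3 | 1[1]12122__   read 1 → write 1, move R, go to p2
p2 | 11[1]2122__   read 1 → write _, move R, go to p2
p2 | 11_[2]122__   read 2 → write 1, move L, go to p4
p4 | 11[_]1122__   read _ → write _, move R, go to p1
p1 | 11_[1]122__   read 1 → write _, move R, go to p0
p0 | 11__[1]22__   read 1 → write 1, move R, go to p1
p1 | 11__1[2]2__   read 2 → write _, move R, go to p0
p0 | 11__1_[2]__   read 2 → write 2, move L, go to p0
p0 | 11__1[_]2__   read _ → write 1, move R, go to p3
p3 | 11__11[2]__   read 2 → write 1, move L, go to p3
p3 | 11__1[1]1__   read 1 → write 1, move R, go to p2
p2 | 11__11[1]__   read 1 → write _, move R, go to p2
p2 | 11__11_[_]_   read _ → write 2, move R, go to pH
pH | 11__11_2[_]
At halt the head is at cell 8.

8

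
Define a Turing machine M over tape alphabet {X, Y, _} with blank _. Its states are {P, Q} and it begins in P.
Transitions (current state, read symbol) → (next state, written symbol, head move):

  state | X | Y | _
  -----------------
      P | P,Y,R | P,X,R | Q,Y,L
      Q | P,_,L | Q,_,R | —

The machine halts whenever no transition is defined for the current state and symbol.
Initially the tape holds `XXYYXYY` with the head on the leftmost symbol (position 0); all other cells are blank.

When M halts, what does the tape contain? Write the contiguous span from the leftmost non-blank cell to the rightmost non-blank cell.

YYXXY

state=P head=0 tape=[X]XYYXYY__   (P,X)→(P,Y,R)
state=P head=1 tape=Y[X]YYXYY__   (P,X)→(P,Y,R)
state=P head=2 tape=YY[Y]YXYY__   (P,Y)→(P,X,R)
state=P head=3 tape=YYX[Y]XYY__   (P,Y)→(P,X,R)
state=P head=4 tape=YYXX[X]YY__   (P,X)→(P,Y,R)
state=P head=5 tape=YYXXY[Y]Y__   (P,Y)→(P,X,R)
state=P head=6 tape=YYXXYX[Y]__   (P,Y)→(P,X,R)
state=P head=7 tape=YYXXYXX[_]_   (P,_)→(Q,Y,L)
state=Q head=6 tape=YYXXYX[X]Y_   (Q,X)→(P,_,L)
state=P head=5 tape=YYXXY[X]_Y_   (P,X)→(P,Y,R)
state=P head=6 tape=YYXXYY[_]Y_   (P,_)→(Q,Y,L)
state=Q head=5 tape=YYXXY[Y]YY_   (Q,Y)→(Q,_,R)
state=Q head=6 tape=YYXXY_[Y]Y_   (Q,Y)→(Q,_,R)
state=Q head=7 tape=YYXXY__[Y]_   (Q,Y)→(Q,_,R)
state=Q head=8 tape=YYXXY___[_]
The non-blank tape span at halt is YYXXY.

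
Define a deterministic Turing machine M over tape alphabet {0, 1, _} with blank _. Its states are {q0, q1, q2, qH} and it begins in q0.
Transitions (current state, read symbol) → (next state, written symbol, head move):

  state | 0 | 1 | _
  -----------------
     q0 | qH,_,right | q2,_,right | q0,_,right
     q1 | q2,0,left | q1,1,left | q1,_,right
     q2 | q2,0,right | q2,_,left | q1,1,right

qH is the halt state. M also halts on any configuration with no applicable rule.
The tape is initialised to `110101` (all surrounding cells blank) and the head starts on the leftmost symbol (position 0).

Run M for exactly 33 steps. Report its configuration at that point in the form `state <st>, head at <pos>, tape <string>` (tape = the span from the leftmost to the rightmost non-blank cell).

q0 | __[1]10101   read 1 → write _, move right, go to q2
q2 | ___[1]0101   read 1 → write _, move left, go to q2
q2 | __[_]_0101   read _ → write 1, move right, go to q1
q1 | __1[_]0101   read _ → write _, move right, go to q1
q1 | __1_[0]101   read 0 → write 0, move left, go to q2
q2 | __1[_]0101   read _ → write 1, move right, go to q1
q1 | __11[0]101   read 0 → write 0, move left, go to q2
q2 | __1[1]0101   read 1 → write _, move left, go to q2
q2 | __[1]_0101   read 1 → write _, move left, go to q2
q2 | _[_]__0101   read _ → write 1, move right, go to q1
q1 | _1[_]_0101   read _ → write _, move right, go to q1
q1 | _1_[_]0101   read _ → write _, move right, go to q1
q1 | _1__[0]101   read 0 → write 0, move left, go to q2
q2 | _1_[_]0101   read _ → write 1, move right, go to q1
q1 | _1_1[0]101   read 0 → write 0, move left, go to q2
q2 | _1_[1]0101   read 1 → write _, move left, go to q2
q2 | _1[_]_0101   read _ → write 1, move right, go to q1
q1 | _11[_]0101   read _ → write _, move right, go to q1
q1 | _11_[0]101   read 0 → write 0, move left, go to q2
q2 | _11[_]0101   read _ → write 1, move right, go to q1
q1 | _111[0]101   read 0 → write 0, move left, go to q2
q2 | _11[1]0101   read 1 → write _, move left, go to q2
q2 | _1[1]_0101   read 1 → write _, move left, go to q2
q2 | _[1]__0101   read 1 → write _, move left, go to q2
q2 | [_]___0101   read _ → write 1, move right, go to q1
q1 | 1[_]__0101   read _ → write _, move right, go to q1
q1 | 1_[_]_0101   read _ → write _, move right, go to q1
q1 | 1__[_]0101   read _ → write _, move right, go to q1
q1 | 1___[0]101   read 0 → write 0, move left, go to q2
q2 | 1__[_]0101   read _ → write 1, move right, go to q1
q1 | 1__1[0]101   read 0 → write 0, move left, go to q2
q2 | 1__[1]0101   read 1 → write _, move left, go to q2
q2 | 1_[_]_0101   read _ → write 1, move right, go to q1
q1 | 1_1[_]0101
After 33 steps: state q1, head at 1, tape 1_1_0101.

state q1, head at 1, tape 1_1_0101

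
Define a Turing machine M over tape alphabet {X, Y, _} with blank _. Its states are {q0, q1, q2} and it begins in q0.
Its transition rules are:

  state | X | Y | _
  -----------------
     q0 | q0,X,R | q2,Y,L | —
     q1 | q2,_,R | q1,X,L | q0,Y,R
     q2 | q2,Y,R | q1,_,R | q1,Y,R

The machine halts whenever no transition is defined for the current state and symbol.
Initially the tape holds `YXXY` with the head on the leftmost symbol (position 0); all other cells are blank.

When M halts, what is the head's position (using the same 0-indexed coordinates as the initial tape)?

5

q0 | __[Y]XXY__   read Y → write Y, move L, go to q2
q2 | _[_]YXXY__   read _ → write Y, move R, go to q1
q1 | _Y[Y]XXY__   read Y → write X, move L, go to q1
q1 | _[Y]XXXY__   read Y → write X, move L, go to q1
q1 | [_]XXXXY__   read _ → write Y, move R, go to q0
q0 | Y[X]XXXY__   read X → write X, move R, go to q0
q0 | YX[X]XXY__   read X → write X, move R, go to q0
q0 | YXX[X]XY__   read X → write X, move R, go to q0
q0 | YXXX[X]Y__   read X → write X, move R, go to q0
q0 | YXXXX[Y]__   read Y → write Y, move L, go to q2
q2 | YXXX[X]Y__   read X → write Y, move R, go to q2
q2 | YXXXY[Y]__   read Y → write _, move R, go to q1
q1 | YXXXY_[_]_   read _ → write Y, move R, go to q0
q0 | YXXXY_Y[_]
At halt the head is at cell 5.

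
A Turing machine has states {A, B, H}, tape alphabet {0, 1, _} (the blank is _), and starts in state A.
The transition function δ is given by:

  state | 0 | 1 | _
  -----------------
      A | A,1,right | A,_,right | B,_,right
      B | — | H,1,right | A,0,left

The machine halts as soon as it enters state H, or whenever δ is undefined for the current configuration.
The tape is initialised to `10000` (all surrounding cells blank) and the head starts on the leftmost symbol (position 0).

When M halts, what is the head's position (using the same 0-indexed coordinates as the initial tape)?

A | [1]0000__   read 1 → write _, move right, go to A
A | _[0]000__   read 0 → write 1, move right, go to A
A | _1[0]00__   read 0 → write 1, move right, go to A
A | _11[0]0__   read 0 → write 1, move right, go to A
A | _111[0]__   read 0 → write 1, move right, go to A
A | _1111[_]_   read _ → write _, move right, go to B
B | _1111_[_]   read _ → write 0, move left, go to A
A | _1111[_]0   read _ → write _, move right, go to B
B | _1111_[0]
At halt the head is at cell 6.

6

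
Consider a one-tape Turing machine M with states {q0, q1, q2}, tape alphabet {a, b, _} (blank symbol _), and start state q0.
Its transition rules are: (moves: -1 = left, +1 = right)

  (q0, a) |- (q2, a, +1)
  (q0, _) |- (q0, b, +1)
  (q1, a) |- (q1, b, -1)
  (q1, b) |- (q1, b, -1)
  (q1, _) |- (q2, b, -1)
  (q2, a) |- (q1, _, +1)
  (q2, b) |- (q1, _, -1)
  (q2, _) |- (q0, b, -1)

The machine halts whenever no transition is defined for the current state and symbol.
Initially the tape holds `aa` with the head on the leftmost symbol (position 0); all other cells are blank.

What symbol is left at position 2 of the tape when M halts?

b

state=q0 head=0 tape=___[a]a_   (q0,a)→(q2,a,+1)
state=q2 head=1 tape=___a[a]_   (q2,a)→(q1,_,+1)
state=q1 head=2 tape=___a_[_]   (q1,_)→(q2,b,-1)
state=q2 head=1 tape=___a[_]b   (q2,_)→(q0,b,-1)
state=q0 head=0 tape=___[a]bb   (q0,a)→(q2,a,+1)
state=q2 head=1 tape=___a[b]b   (q2,b)→(q1,_,-1)
state=q1 head=0 tape=___[a]_b   (q1,a)→(q1,b,-1)
state=q1 head=-1 tape=__[_]b_b   (q1,_)→(q2,b,-1)
state=q2 head=-2 tape=_[_]bb_b   (q2,_)→(q0,b,-1)
state=q0 head=-3 tape=[_]bbb_b   (q0,_)→(q0,b,+1)
state=q0 head=-2 tape=b[b]bb_b
Cell 2 holds b when M halts.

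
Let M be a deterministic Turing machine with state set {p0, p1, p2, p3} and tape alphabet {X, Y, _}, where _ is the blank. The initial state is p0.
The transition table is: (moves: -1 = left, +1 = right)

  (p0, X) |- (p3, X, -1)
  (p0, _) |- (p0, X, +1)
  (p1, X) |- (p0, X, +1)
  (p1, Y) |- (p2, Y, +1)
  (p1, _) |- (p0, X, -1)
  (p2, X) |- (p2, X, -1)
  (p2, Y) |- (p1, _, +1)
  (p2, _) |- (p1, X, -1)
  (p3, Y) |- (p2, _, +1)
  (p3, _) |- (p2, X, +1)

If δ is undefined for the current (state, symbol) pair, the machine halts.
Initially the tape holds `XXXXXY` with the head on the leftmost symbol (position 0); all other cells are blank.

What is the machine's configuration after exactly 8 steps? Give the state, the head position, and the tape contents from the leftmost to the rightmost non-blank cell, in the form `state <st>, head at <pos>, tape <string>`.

p0 | ____[X]XXXXY   read X → write X, move -1, go to p3
p3 | ___[_]XXXXXY   read _ → write X, move +1, go to p2
p2 | ___X[X]XXXXY   read X → write X, move -1, go to p2
p2 | ___[X]XXXXXY   read X → write X, move -1, go to p2
p2 | __[_]XXXXXXY   read _ → write X, move -1, go to p1
p1 | _[_]XXXXXXXY   read _ → write X, move -1, go to p0
p0 | [_]XXXXXXXXY   read _ → write X, move +1, go to p0
p0 | X[X]XXXXXXXY   read X → write X, move -1, go to p3
p3 | [X]XXXXXXXXY
After 8 steps: state p3, head at -4, tape XXXXXXXXXY.

state p3, head at -4, tape XXXXXXXXXY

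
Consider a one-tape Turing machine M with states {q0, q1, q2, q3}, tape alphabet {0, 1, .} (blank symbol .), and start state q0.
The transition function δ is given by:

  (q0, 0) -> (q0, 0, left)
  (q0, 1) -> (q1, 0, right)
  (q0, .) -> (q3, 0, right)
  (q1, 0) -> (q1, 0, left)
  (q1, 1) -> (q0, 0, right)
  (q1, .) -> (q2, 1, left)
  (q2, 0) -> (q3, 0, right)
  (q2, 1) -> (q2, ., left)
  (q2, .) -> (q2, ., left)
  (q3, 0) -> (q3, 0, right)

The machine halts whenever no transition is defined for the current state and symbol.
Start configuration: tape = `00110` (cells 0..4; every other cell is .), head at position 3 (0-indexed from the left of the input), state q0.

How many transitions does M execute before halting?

state=q0 head=3 tape=.001[1]0.   (q0,1)→(q1,0,right)
state=q1 head=4 tape=.0010[0].   (q1,0)→(q1,0,left)
state=q1 head=3 tape=.001[0]0.   (q1,0)→(q1,0,left)
state=q1 head=2 tape=.00[1]00.   (q1,1)→(q0,0,right)
state=q0 head=3 tape=.000[0]0.   (q0,0)→(q0,0,left)
state=q0 head=2 tape=.00[0]00.   (q0,0)→(q0,0,left)
state=q0 head=1 tape=.0[0]000.   (q0,0)→(q0,0,left)
state=q0 head=0 tape=.[0]0000.   (q0,0)→(q0,0,left)
state=q0 head=-1 tape=[.]00000.   (q0,.)→(q3,0,right)
state=q3 head=0 tape=0[0]0000.   (q3,0)→(q3,0,right)
state=q3 head=1 tape=00[0]000.   (q3,0)→(q3,0,right)
state=q3 head=2 tape=000[0]00.   (q3,0)→(q3,0,right)
state=q3 head=3 tape=0000[0]0.   (q3,0)→(q3,0,right)
state=q3 head=4 tape=00000[0].   (q3,0)→(q3,0,right)
state=q3 head=5 tape=000000[.]
M halts after 14 transitions.

14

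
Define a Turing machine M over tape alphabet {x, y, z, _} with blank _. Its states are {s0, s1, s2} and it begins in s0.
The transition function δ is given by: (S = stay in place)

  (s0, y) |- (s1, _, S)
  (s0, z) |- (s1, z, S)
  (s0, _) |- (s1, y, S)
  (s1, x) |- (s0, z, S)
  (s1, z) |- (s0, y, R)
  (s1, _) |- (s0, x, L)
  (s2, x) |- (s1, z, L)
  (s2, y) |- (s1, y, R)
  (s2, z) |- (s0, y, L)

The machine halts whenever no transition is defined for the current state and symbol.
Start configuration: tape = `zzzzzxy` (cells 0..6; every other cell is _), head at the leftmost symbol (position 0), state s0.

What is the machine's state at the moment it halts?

s0 | [z]zzzzxy   read z → write z, move S, go to s1
s1 | [z]zzzzxy   read z → write y, move R, go to s0
s0 | y[z]zzzxy   read z → write z, move S, go to s1
s1 | y[z]zzzxy   read z → write y, move R, go to s0
s0 | yy[z]zzxy   read z → write z, move S, go to s1
s1 | yy[z]zzxy   read z → write y, move R, go to s0
s0 | yyy[z]zxy   read z → write z, move S, go to s1
s1 | yyy[z]zxy   read z → write y, move R, go to s0
s0 | yyyy[z]xy   read z → write z, move S, go to s1
s1 | yyyy[z]xy   read z → write y, move R, go to s0
s0 | yyyyy[x]y
No transition is defined for (s0, x); M halts in state s0.

s0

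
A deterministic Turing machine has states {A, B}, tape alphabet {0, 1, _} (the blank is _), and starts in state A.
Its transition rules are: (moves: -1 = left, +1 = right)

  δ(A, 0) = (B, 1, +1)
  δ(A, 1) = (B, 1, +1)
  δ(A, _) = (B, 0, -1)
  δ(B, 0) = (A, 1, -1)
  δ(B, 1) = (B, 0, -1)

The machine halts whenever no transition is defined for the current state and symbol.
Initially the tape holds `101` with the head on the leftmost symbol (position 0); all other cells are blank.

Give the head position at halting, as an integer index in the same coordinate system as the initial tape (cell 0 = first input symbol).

-1

A | _[1]01   read 1 → write 1, move +1, go to B
B | _1[0]1   read 0 → write 1, move -1, go to A
A | _[1]11   read 1 → write 1, move +1, go to B
B | _1[1]1   read 1 → write 0, move -1, go to B
B | _[1]01   read 1 → write 0, move -1, go to B
B | [_]001
At halt the head is at cell -1.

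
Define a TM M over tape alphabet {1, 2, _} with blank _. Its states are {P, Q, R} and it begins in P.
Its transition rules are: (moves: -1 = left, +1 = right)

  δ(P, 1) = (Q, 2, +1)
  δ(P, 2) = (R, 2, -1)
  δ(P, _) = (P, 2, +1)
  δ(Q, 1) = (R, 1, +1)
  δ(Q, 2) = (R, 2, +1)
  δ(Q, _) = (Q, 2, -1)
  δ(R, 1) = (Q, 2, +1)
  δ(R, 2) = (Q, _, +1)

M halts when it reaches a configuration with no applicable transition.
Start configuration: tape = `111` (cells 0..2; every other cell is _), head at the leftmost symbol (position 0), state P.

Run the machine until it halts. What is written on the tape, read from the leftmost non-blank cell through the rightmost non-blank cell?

state=P head=0 tape=[1]11___   (P,1)→(Q,2,+1)
state=Q head=1 tape=2[1]1___   (Q,1)→(R,1,+1)
state=R head=2 tape=21[1]___   (R,1)→(Q,2,+1)
state=Q head=3 tape=212[_]__   (Q,_)→(Q,2,-1)
state=Q head=2 tape=21[2]2__   (Q,2)→(R,2,+1)
state=R head=3 tape=212[2]__   (R,2)→(Q,_,+1)
state=Q head=4 tape=212_[_]_   (Q,_)→(Q,2,-1)
state=Q head=3 tape=212[_]2_   (Q,_)→(Q,2,-1)
state=Q head=2 tape=21[2]22_   (Q,2)→(R,2,+1)
state=R head=3 tape=212[2]2_   (R,2)→(Q,_,+1)
state=Q head=4 tape=212_[2]_   (Q,2)→(R,2,+1)
state=R head=5 tape=212_2[_]
The non-blank tape span at halt is 212_2.

212_2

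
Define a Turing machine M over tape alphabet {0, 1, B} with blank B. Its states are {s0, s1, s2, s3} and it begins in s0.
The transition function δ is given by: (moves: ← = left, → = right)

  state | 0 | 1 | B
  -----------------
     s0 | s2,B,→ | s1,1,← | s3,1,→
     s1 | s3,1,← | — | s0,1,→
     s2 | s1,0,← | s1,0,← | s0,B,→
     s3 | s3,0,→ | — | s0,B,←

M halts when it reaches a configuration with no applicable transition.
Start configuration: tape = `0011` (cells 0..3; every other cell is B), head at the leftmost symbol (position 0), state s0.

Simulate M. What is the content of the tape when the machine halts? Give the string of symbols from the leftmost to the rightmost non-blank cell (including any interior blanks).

state=s0 head=0 tape=[0]011BBB   (s0,0)→(s2,B,→)
state=s2 head=1 tape=B[0]11BBB   (s2,0)→(s1,0,←)
state=s1 head=0 tape=[B]011BBB   (s1,B)→(s0,1,→)
state=s0 head=1 tape=1[0]11BBB   (s0,0)→(s2,B,→)
state=s2 head=2 tape=1B[1]1BBB   (s2,1)→(s1,0,←)
state=s1 head=1 tape=1[B]01BBB   (s1,B)→(s0,1,→)
state=s0 head=2 tape=11[0]1BBB   (s0,0)→(s2,B,→)
state=s2 head=3 tape=11B[1]BBB   (s2,1)→(s1,0,←)
state=s1 head=2 tape=11[B]0BBB   (s1,B)→(s0,1,→)
state=s0 head=3 tape=111[0]BBB   (s0,0)→(s2,B,→)
state=s2 head=4 tape=111B[B]BB   (s2,B)→(s0,B,→)
state=s0 head=5 tape=111BB[B]B   (s0,B)→(s3,1,→)
state=s3 head=6 tape=111BB1[B]   (s3,B)→(s0,B,←)
state=s0 head=5 tape=111BB[1]B   (s0,1)→(s1,1,←)
state=s1 head=4 tape=111B[B]1B   (s1,B)→(s0,1,→)
state=s0 head=5 tape=111B1[1]B   (s0,1)→(s1,1,←)
state=s1 head=4 tape=111B[1]1B
The non-blank tape span at halt is 111B11.

111B11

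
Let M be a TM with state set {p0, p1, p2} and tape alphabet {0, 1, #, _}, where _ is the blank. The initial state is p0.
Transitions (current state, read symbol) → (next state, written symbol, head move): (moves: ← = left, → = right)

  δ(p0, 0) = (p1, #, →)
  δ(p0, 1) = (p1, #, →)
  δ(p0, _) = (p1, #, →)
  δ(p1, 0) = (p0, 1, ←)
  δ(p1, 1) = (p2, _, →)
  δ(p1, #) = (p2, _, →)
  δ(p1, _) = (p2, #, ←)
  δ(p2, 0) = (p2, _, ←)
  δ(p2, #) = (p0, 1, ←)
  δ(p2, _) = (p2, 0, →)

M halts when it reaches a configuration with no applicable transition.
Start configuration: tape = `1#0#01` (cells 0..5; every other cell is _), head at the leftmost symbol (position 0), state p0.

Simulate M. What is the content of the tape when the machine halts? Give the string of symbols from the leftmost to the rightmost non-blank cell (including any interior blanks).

p0 | [1]#0#01   read 1 → write #, move →, go to p1
p1 | #[#]0#01   read # → write _, move →, go to p2
p2 | #_[0]#01   read 0 → write _, move ←, go to p2
p2 | #[_]_#01   read _ → write 0, move →, go to p2
p2 | #0[_]#01   read _ → write 0, move →, go to p2
p2 | #00[#]01   read # → write 1, move ←, go to p0
p0 | #0[0]101   read 0 → write #, move →, go to p1
p1 | #0#[1]01   read 1 → write _, move →, go to p2
p2 | #0#_[0]1   read 0 → write _, move ←, go to p2
p2 | #0#[_]_1   read _ → write 0, move →, go to p2
p2 | #0#0[_]1   read _ → write 0, move →, go to p2
p2 | #0#00[1]
The non-blank tape span at halt is #0#001.

#0#001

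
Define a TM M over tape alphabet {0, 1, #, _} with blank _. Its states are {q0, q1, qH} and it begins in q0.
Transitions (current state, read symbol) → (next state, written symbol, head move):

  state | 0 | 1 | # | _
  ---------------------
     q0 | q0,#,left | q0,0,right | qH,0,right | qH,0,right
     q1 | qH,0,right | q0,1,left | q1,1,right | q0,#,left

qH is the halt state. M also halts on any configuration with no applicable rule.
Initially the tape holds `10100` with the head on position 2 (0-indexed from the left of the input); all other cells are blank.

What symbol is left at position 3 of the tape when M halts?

#

state=q0 head=2 tape=10[1]00   (q0,1)→(q0,0,right)
state=q0 head=3 tape=100[0]0   (q0,0)→(q0,#,left)
state=q0 head=2 tape=10[0]#0   (q0,0)→(q0,#,left)
state=q0 head=1 tape=1[0]##0   (q0,0)→(q0,#,left)
state=q0 head=0 tape=[1]###0   (q0,1)→(q0,0,right)
state=q0 head=1 tape=0[#]##0   (q0,#)→(qH,0,right)
state=qH head=2 tape=00[#]#0
Cell 3 holds # when M halts.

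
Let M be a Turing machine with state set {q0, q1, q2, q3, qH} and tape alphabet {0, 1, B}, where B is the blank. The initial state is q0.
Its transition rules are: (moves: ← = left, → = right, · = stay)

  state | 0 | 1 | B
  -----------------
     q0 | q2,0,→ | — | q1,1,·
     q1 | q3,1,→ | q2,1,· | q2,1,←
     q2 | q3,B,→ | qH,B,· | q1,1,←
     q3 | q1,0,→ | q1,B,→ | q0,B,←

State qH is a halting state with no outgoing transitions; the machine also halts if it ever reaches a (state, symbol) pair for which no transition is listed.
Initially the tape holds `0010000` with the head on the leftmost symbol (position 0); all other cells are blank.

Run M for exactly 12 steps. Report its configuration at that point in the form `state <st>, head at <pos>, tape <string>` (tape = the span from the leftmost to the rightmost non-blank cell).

state q1, head at 6, tape 0BB101B11

q0 | [0]010000BB   read 0 → write 0, move →, go to q2
q2 | 0[0]10000BB   read 0 → write B, move →, go to q3
q3 | 0B[1]0000BB   read 1 → write B, move →, go to q1
q1 | 0BB[0]000BB   read 0 → write 1, move →, go to q3
q3 | 0BB1[0]00BB   read 0 → write 0, move →, go to q1
q1 | 0BB10[0]0BB   read 0 → write 1, move →, go to q3
q3 | 0BB101[0]BB   read 0 → write 0, move →, go to q1
q1 | 0BB1010[B]B   read B → write 1, move ←, go to q2
q2 | 0BB101[0]1B   read 0 → write B, move →, go to q3
q3 | 0BB101B[1]B   read 1 → write B, move →, go to q1
q1 | 0BB101BB[B]   read B → write 1, move ←, go to q2
q2 | 0BB101B[B]1   read B → write 1, move ←, go to q1
q1 | 0BB101[B]11
After 12 steps: state q1, head at 6, tape 0BB101B11.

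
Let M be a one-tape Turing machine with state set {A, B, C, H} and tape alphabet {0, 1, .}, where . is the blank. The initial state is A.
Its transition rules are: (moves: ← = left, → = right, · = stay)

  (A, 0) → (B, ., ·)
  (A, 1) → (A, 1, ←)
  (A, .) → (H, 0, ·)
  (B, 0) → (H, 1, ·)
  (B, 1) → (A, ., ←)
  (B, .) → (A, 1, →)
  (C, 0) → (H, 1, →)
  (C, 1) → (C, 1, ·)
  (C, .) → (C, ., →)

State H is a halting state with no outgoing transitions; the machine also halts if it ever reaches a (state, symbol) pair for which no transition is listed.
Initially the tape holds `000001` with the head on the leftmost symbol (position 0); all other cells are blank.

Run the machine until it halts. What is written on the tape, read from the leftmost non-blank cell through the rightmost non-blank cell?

A | .[0]00001   read 0 → write ., move ·, go to B
B | .[.]00001   read . → write 1, move →, go to A
A | .1[0]0001   read 0 → write ., move ·, go to B
B | .1[.]0001   read . → write 1, move →, go to A
A | .11[0]001   read 0 → write ., move ·, go to B
B | .11[.]001   read . → write 1, move →, go to A
A | .111[0]01   read 0 → write ., move ·, go to B
B | .111[.]01   read . → write 1, move →, go to A
A | .1111[0]1   read 0 → write ., move ·, go to B
B | .1111[.]1   read . → write 1, move →, go to A
A | .11111[1]   read 1 → write 1, move ←, go to A
A | .1111[1]1   read 1 → write 1, move ←, go to A
A | .111[1]11   read 1 → write 1, move ←, go to A
A | .11[1]111   read 1 → write 1, move ←, go to A
A | .1[1]1111   read 1 → write 1, move ←, go to A
A | .[1]11111   read 1 → write 1, move ←, go to A
A | [.]111111   read . → write 0, move ·, go to H
H | [0]111111
The non-blank tape span at halt is 0111111.

0111111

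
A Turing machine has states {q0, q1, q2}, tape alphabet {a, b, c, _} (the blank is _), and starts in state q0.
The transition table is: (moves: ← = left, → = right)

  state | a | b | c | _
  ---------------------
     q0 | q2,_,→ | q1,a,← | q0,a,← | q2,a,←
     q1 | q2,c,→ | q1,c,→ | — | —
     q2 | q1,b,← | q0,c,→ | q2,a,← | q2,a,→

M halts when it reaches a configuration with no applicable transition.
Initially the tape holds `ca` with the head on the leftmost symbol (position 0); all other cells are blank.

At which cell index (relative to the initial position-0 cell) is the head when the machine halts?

0

state=q0 head=0 tape=__[c]a   (q0,c)→(q0,a,←)
state=q0 head=-1 tape=_[_]aa   (q0,_)→(q2,a,←)
state=q2 head=-2 tape=[_]aaa   (q2,_)→(q2,a,→)
state=q2 head=-1 tape=a[a]aa   (q2,a)→(q1,b,←)
state=q1 head=-2 tape=[a]baa   (q1,a)→(q2,c,→)
state=q2 head=-1 tape=c[b]aa   (q2,b)→(q0,c,→)
state=q0 head=0 tape=cc[a]a   (q0,a)→(q2,_,→)
state=q2 head=1 tape=cc_[a]   (q2,a)→(q1,b,←)
state=q1 head=0 tape=cc[_]b
At halt the head is at cell 0.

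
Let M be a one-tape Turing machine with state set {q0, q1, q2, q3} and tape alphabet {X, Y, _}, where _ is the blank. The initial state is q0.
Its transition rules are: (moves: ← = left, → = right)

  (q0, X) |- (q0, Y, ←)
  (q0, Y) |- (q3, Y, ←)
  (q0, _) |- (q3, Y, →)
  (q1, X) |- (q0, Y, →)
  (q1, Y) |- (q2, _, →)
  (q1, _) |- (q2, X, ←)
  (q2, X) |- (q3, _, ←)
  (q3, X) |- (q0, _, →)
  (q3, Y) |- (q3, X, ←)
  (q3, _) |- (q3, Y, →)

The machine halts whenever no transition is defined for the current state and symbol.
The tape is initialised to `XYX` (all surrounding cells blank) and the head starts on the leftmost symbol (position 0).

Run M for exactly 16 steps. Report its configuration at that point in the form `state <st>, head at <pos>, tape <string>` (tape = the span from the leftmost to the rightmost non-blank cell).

q0 | ___[X]YX   read X → write Y, move ←, go to q0
q0 | __[_]YYX   read _ → write Y, move →, go to q3
q3 | __Y[Y]YX   read Y → write X, move ←, go to q3
q3 | __[Y]XYX   read Y → write X, move ←, go to q3
q3 | _[_]XXYX   read _ → write Y, move →, go to q3
q3 | _Y[X]XYX   read X → write _, move →, go to q0
q0 | _Y_[X]YX   read X → write Y, move ←, go to q0
q0 | _Y[_]YYX   read _ → write Y, move →, go to q3
q3 | _YY[Y]YX   read Y → write X, move ←, go to q3
q3 | _Y[Y]XYX   read Y → write X, move ←, go to q3
q3 | _[Y]XXYX   read Y → write X, move ←, go to q3
q3 | [_]XXXYX   read _ → write Y, move →, go to q3
q3 | Y[X]XXYX   read X → write _, move →, go to q0
q0 | Y_[X]XYX   read X → write Y, move ←, go to q0
q0 | Y[_]YXYX   read _ → write Y, move →, go to q3
q3 | YY[Y]XYX   read Y → write X, move ←, go to q3
q3 | Y[Y]XXYX
After 16 steps: state q3, head at -2, tape YYXXYX.

state q3, head at -2, tape YYXXYX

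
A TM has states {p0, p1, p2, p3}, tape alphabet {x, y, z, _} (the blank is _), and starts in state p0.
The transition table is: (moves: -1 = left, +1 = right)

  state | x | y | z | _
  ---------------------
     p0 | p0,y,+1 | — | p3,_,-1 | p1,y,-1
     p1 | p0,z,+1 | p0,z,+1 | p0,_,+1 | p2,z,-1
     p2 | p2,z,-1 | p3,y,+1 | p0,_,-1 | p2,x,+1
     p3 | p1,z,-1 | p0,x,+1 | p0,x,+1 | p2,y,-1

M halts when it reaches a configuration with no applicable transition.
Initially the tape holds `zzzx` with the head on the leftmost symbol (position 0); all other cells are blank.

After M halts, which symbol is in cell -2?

p0 | __[z]zzx   read z → write _, move -1, go to p3
p3 | _[_]_zzx   read _ → write y, move -1, go to p2
p2 | [_]y_zzx   read _ → write x, move +1, go to p2
p2 | x[y]_zzx   read y → write y, move +1, go to p3
p3 | xy[_]zzx   read _ → write y, move -1, go to p2
p2 | x[y]yzzx   read y → write y, move +1, go to p3
p3 | xy[y]zzx   read y → write x, move +1, go to p0
p0 | xyx[z]zx   read z → write _, move -1, go to p3
p3 | xy[x]_zx   read x → write z, move -1, go to p1
p1 | x[y]z_zx   read y → write z, move +1, go to p0
p0 | xz[z]_zx   read z → write _, move -1, go to p3
p3 | x[z]__zx   read z → write x, move +1, go to p0
p0 | xx[_]_zx   read _ → write y, move -1, go to p1
p1 | x[x]y_zx   read x → write z, move +1, go to p0
p0 | xz[y]_zx
Cell -2 holds x when M halts.

x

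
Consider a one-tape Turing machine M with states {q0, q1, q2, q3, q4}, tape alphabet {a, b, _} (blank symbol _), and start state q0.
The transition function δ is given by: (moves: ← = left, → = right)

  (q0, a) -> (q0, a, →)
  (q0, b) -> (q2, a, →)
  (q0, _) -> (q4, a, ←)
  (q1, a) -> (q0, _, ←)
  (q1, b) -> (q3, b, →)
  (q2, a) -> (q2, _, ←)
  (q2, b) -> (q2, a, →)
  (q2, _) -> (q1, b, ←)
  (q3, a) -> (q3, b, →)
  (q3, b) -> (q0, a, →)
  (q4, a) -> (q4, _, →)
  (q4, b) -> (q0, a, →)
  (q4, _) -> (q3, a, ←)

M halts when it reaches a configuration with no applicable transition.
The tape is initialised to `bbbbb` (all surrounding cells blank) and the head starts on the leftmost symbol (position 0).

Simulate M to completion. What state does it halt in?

q0 | [b]bbbb___   read b → write a, move →, go to q2
q2 | a[b]bbb___   read b → write a, move →, go to q2
q2 | aa[b]bb___   read b → write a, move →, go to q2
q2 | aaa[b]b___   read b → write a, move →, go to q2
q2 | aaaa[b]___   read b → write a, move →, go to q2
q2 | aaaaa[_]__   read _ → write b, move ←, go to q1
q1 | aaaa[a]b__   read a → write _, move ←, go to q0
q0 | aaa[a]_b__   read a → write a, move →, go to q0
q0 | aaaa[_]b__   read _ → write a, move ←, go to q4
q4 | aaa[a]ab__   read a → write _, move →, go to q4
q4 | aaa_[a]b__   read a → write _, move →, go to q4
q4 | aaa__[b]__   read b → write a, move →, go to q0
q0 | aaa__a[_]_   read _ → write a, move ←, go to q4
q4 | aaa__[a]a_   read a → write _, move →, go to q4
q4 | aaa___[a]_   read a → write _, move →, go to q4
q4 | aaa____[_]   read _ → write a, move ←, go to q3
q3 | aaa___[_]a
No transition is defined for (q3, _); M halts in state q3.

q3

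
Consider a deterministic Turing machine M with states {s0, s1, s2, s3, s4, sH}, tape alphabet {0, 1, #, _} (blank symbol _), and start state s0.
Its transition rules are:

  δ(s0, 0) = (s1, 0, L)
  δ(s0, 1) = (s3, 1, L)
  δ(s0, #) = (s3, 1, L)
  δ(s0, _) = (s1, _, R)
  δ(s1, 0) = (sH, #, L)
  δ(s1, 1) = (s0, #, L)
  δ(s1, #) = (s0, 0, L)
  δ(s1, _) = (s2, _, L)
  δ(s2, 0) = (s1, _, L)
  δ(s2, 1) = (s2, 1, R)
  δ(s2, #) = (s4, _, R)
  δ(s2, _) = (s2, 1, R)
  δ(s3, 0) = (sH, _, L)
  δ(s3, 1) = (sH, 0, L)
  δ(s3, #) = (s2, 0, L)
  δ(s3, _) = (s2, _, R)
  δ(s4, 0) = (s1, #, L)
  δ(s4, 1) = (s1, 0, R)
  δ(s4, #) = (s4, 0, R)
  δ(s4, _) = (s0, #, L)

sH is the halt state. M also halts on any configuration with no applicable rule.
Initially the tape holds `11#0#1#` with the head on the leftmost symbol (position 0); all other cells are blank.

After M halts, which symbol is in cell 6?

0

s0 | _[1]1#0#1#   read 1 → write 1, move L, go to s3
s3 | [_]11#0#1#   read _ → write _, move R, go to s2
s2 | _[1]1#0#1#   read 1 → write 1, move R, go to s2
s2 | _1[1]#0#1#   read 1 → write 1, move R, go to s2
s2 | _11[#]0#1#   read # → write _, move R, go to s4
s4 | _11_[0]#1#   read 0 → write #, move L, go to s1
s1 | _11[_]##1#   read _ → write _, move L, go to s2
s2 | _1[1]_##1#   read 1 → write 1, move R, go to s2
s2 | _11[_]##1#   read _ → write 1, move R, go to s2
s2 | _111[#]#1#   read # → write _, move R, go to s4
s4 | _111_[#]1#   read # → write 0, move R, go to s4
s4 | _111_0[1]#   read 1 → write 0, move R, go to s1
s1 | _111_00[#]   read # → write 0, move L, go to s0
s0 | _111_0[0]0   read 0 → write 0, move L, go to s1
s1 | _111_[0]00   read 0 → write #, move L, go to sH
sH | _111[_]#00
Cell 6 holds 0 when M halts.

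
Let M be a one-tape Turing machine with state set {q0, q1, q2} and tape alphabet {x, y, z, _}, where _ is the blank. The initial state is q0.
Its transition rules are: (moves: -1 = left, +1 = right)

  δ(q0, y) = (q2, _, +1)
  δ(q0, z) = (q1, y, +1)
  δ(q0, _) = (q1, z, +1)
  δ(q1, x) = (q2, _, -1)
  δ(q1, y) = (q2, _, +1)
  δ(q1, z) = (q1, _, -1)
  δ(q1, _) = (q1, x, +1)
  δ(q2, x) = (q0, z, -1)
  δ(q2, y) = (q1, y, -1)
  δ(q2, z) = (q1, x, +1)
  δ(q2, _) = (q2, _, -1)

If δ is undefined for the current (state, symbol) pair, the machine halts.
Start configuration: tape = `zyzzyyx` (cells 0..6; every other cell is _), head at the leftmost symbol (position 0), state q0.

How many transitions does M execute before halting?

32

state=q0 head=0 tape=___[z]yzzyyx   (q0,z)→(q1,y,+1)
state=q1 head=1 tape=___y[y]zzyyx   (q1,y)→(q2,_,+1)
state=q2 head=2 tape=___y_[z]zyyx   (q2,z)→(q1,x,+1)
state=q1 head=3 tape=___y_x[z]yyx   (q1,z)→(q1,_,-1)
state=q1 head=2 tape=___y_[x]_yyx   (q1,x)→(q2,_,-1)
state=q2 head=1 tape=___y[_]__yyx   (q2,_)→(q2,_,-1)
state=q2 head=0 tape=___[y]___yyx   (q2,y)→(q1,y,-1)
state=q1 head=-1 tape=__[_]y___yyx   (q1,_)→(q1,x,+1)
state=q1 head=0 tape=__x[y]___yyx   (q1,y)→(q2,_,+1)
state=q2 head=1 tape=__x_[_]__yyx   (q2,_)→(q2,_,-1)
state=q2 head=0 tape=__x[_]___yyx   (q2,_)→(q2,_,-1)
state=q2 head=-1 tape=__[x]____yyx   (q2,x)→(q0,z,-1)
state=q0 head=-2 tape=_[_]z____yyx   (q0,_)→(q1,z,+1)
state=q1 head=-1 tape=_z[z]____yyx   (q1,z)→(q1,_,-1)
state=q1 head=-2 tape=_[z]_____yyx   (q1,z)→(q1,_,-1)
state=q1 head=-3 tape=[_]______yyx   (q1,_)→(q1,x,+1)
state=q1 head=-2 tape=x[_]_____yyx   (q1,_)→(q1,x,+1)
state=q1 head=-1 tape=xx[_]____yyx   (q1,_)→(q1,x,+1)
state=q1 head=0 tape=xxx[_]___yyx   (q1,_)→(q1,x,+1)
state=q1 head=1 tape=xxxx[_]__yyx   (q1,_)→(q1,x,+1)
state=q1 head=2 tape=xxxxx[_]_yyx   (q1,_)→(q1,x,+1)
state=q1 head=3 tape=xxxxxx[_]yyx   (q1,_)→(q1,x,+1)
state=q1 head=4 tape=xxxxxxx[y]yx   (q1,y)→(q2,_,+1)
state=q2 head=5 tape=xxxxxxx_[y]x   (q2,y)→(q1,y,-1)
state=q1 head=4 tape=xxxxxxx[_]yx   (q1,_)→(q1,x,+1)
state=q1 head=5 tape=xxxxxxxx[y]x   (q1,y)→(q2,_,+1)
state=q2 head=6 tape=xxxxxxxx_[x]   (q2,x)→(q0,z,-1)
state=q0 head=5 tape=xxxxxxxx[_]z   (q0,_)→(q1,z,+1)
state=q1 head=6 tape=xxxxxxxxz[z]   (q1,z)→(q1,_,-1)
state=q1 head=5 tape=xxxxxxxx[z]_   (q1,z)→(q1,_,-1)
state=q1 head=4 tape=xxxxxxx[x]__   (q1,x)→(q2,_,-1)
state=q2 head=3 tape=xxxxxx[x]___   (q2,x)→(q0,z,-1)
state=q0 head=2 tape=xxxxx[x]z___
M halts after 32 transitions.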